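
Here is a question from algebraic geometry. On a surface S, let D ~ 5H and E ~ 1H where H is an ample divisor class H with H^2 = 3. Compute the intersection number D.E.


Using bilinearity of the intersection pairing on a surface S:
(aH).(bH) = ab * (H.H)
We have H^2 = 3.
D.E = (5H).(1H) = 5*1*3
= 5*3
= 15

15


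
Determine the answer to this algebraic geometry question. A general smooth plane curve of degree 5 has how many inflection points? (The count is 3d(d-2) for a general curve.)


For a general smooth plane curve C of degree d, the inflection points are
the intersection of C with its Hessian curve, which has degree 3(d-2).
By Bezout, the total intersection number is d * 3(d-2) = 5 * 9 = 45.
For a general curve every flex is ordinary, so each contributes
multiplicity 1 to C·Hess(C), and the number of distinct inflection
points is 3d(d-2).
Inflection points = 3*5*(5-2) = 3*5*3 = 45

45


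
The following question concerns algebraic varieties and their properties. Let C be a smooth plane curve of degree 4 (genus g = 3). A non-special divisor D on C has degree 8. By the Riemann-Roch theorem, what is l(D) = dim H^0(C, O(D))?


First, compute the genus of a smooth plane curve of degree 4:
g = (d-1)(d-2)/2 = (4-1)(4-2)/2 = 3
For a non-special divisor D (i.e., h^1(D) = 0), Riemann-Roch gives:
l(D) = deg(D) - g + 1
Since deg(D) = 8 >= 2g - 1 = 5, D is non-special.
l(D) = 8 - 3 + 1 = 6

6


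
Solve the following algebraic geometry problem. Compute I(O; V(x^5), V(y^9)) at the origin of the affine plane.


The intersection multiplicity of V(x^a) and V(y^b) at the origin is:
I(O; V(x^5), V(y^9)) = dim_k(k[x,y]/(x^5, y^9))
A basis for k[x,y]/(x^5, y^9) is the set of monomials x^i * y^j
where 0 <= i < 5 and 0 <= j < 9.
The number of such monomials is 5 * 9 = 45

45


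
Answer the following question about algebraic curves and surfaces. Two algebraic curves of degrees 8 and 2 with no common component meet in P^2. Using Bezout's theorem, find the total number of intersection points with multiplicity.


Bezout's theorem states the intersection count equals the product of degrees.
Intersection count = 8 * 2 = 16

16


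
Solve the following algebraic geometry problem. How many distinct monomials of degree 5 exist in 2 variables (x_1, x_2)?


The number of degree-5 monomials in 2 variables is C(d+n-1, n-1).
= C(5+2-1, 2-1) = C(6, 1)
= 6

6


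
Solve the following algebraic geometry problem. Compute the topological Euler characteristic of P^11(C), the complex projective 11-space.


The complex projective space P^11 has one cell in each even real dimension 0, 2, ..., 22.
The cohomology groups are H^{2k}(P^11) = Z for k = 0,...,11, and 0 otherwise.
Euler characteristic = sum of Betti numbers = 1 per even-dimensional cohomology group.
chi(P^11) = 11 + 1 = 12

12


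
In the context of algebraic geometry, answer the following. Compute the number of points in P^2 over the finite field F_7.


P^2(F_7) has (q^(n+1) - 1)/(q - 1) points.
= 7^2 + 7^1 + 7^0
= 49 + 7 + 1
= 57

57


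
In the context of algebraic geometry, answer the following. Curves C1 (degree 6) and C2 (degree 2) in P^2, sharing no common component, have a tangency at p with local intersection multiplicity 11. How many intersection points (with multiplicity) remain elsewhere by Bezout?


By Bezout's theorem, the total intersection number is d1 * d2.
Total = 6 * 2 = 12
Intersection multiplicity at p = 11
Remaining intersections = 12 - 11 = 1

1


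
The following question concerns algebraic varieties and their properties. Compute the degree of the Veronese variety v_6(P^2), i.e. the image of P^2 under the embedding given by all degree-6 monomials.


The Veronese variety v_6(P^2) has degree d^r.
d^r = 6^2 = 36

36


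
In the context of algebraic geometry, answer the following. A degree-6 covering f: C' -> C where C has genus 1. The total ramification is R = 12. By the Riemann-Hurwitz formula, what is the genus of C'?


Riemann-Hurwitz formula: 2g' - 2 = d(2g - 2) + R
Given: d = 6, g = 1, R = 12
2g' - 2 = 6*(2*1 - 2) + 12
2g' - 2 = 6*0 + 12
2g' - 2 = 0 + 12 = 12
2g' = 14
g' = 7

7


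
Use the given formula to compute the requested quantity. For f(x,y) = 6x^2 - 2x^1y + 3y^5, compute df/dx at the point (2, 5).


df/dx = 2*6*x^1 + 1*(-2)*x^0*y
At (2,5): 2*6*2^1 + 1*(-2)*2^0*5
= 24 - 10
= 14

14


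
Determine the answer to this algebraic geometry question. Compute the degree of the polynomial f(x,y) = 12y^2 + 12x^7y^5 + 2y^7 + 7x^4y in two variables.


Examine each term for its total degree (sum of exponents).
  Term '12y^2' has total degree 0+2 = 2.
  Term '12x^7y^5' has total degree 7+5 = 12.
  Term '2y^7' has total degree 0+7 = 7.
  Term '7x^4y' has total degree 4+1 = 5.
The maximum total degree among all terms is 12.

12


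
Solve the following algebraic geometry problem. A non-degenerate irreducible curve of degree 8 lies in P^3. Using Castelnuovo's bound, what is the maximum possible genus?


Castelnuovo's bound: write d - 1 = m(r-1) + epsilon with 0 <= epsilon < r-1.
d - 1 = 8 - 1 = 7
r - 1 = 3 - 1 = 2
7 = 3*2 + 1, so m = 3, epsilon = 1
pi(d, r) = m(m-1)(r-1)/2 + m*epsilon
= 3*2*2/2 + 3*1
= 12/2 + 3
= 6 + 3 = 9

9


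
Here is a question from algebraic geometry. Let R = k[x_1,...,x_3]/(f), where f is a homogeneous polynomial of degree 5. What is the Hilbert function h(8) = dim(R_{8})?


For R = k[x_1,...,x_n]/(f) with f homogeneous of degree e:
The Hilbert series is (1 - t^e)/(1 - t)^n.
So h(d) = C(d+n-1, n-1) - C(d-e+n-1, n-1) for d >= e.
With n=3, e=5, d=8:
C(8+3-1, 3-1) = C(10, 2) = 45
C(8-5+3-1, 3-1) = C(5, 2) = 10
h(8) = 45 - 10 = 35

35


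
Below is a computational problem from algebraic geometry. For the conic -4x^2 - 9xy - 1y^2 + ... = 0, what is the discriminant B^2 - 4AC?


The discriminant of a conic Ax^2 + Bxy + Cy^2 + ... = 0 is B^2 - 4AC.
B^2 = (-9)^2 = 81
4AC = 4*(-4)*(-1) = 16
Discriminant = 81 - 16 = 65

65


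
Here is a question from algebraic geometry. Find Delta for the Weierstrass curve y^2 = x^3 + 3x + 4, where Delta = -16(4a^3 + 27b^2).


Compute each component:
4a^3 = 4*3^3 = 4*27 = 108
27b^2 = 27*4^2 = 27*16 = 432
4a^3 + 27b^2 = 108 + 432 = 540
Delta = -16*540 = -8640

-8640


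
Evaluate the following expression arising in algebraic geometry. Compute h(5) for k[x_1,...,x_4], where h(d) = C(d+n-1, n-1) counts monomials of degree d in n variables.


The Hilbert function for the polynomial ring in 4 variables is:
h(d) = C(d+n-1, n-1)
h(5) = C(5+4-1, 4-1) = C(8, 3)
= 8! / (3! * 5!)
= 56

56


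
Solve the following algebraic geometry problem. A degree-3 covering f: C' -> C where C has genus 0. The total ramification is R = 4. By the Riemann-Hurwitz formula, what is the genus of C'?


Riemann-Hurwitz formula: 2g' - 2 = d(2g - 2) + R
Given: d = 3, g = 0, R = 4
2g' - 2 = 3*(2*0 - 2) + 4
2g' - 2 = 3*(-2) + 4
2g' - 2 = -6 + 4 = -2
2g' = 0
g' = 0

0


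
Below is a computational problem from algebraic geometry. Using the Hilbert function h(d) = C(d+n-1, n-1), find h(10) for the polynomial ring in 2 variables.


The Hilbert function for the polynomial ring in 2 variables is:
h(d) = C(d+n-1, n-1)
h(10) = C(10+2-1, 2-1) = C(11, 1)
= 11! / (1! * 10!)
= 11

11


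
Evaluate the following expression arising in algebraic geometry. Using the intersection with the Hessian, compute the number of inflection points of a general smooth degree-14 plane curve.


For a general smooth plane curve C of degree d, the inflection points are
the intersection of C with its Hessian curve, which has degree 3(d-2).
By Bezout, the total intersection number is d * 3(d-2) = 14 * 36 = 504.
For a general curve every flex is ordinary, so each contributes
multiplicity 1 to C·Hess(C), and the number of distinct inflection
points is 3d(d-2).
Inflection points = 3*14*(14-2) = 3*14*12 = 504

504


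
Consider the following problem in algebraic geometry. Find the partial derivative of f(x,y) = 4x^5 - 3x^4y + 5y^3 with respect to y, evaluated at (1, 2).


df/dy = (-3)*x^4 + 3*5*y^2
At (1,2): (-3)*1^4 + 3*5*2^2
= -3 + 60
= 57

57


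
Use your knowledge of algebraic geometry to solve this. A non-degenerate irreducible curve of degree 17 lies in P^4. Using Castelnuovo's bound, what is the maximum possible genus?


Castelnuovo's bound: write d - 1 = m(r-1) + epsilon with 0 <= epsilon < r-1.
d - 1 = 17 - 1 = 16
r - 1 = 4 - 1 = 3
16 = 5*3 + 1, so m = 5, epsilon = 1
pi(d, r) = m(m-1)(r-1)/2 + m*epsilon
= 5*4*3/2 + 5*1
= 60/2 + 5
= 30 + 5 = 35

35


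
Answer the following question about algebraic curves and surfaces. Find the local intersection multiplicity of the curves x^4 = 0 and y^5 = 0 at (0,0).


The intersection multiplicity of V(x^a) and V(y^b) at the origin is:
I(O; V(x^4), V(y^5)) = dim_k(k[x,y]/(x^4, y^5))
A basis for k[x,y]/(x^4, y^5) is the set of monomials x^i * y^j
where 0 <= i < 4 and 0 <= j < 5.
The number of such monomials is 4 * 5 = 20

20


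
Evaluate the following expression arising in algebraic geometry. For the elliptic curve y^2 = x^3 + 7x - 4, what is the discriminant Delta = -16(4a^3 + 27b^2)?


Compute each component:
4a^3 = 4*7^3 = 4*343 = 1372
27b^2 = 27*(-4)^2 = 27*16 = 432
4a^3 + 27b^2 = 1372 + 432 = 1804
Delta = -16*1804 = -28864

-28864


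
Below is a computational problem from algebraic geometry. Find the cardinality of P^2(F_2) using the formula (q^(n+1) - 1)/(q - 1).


P^2(F_2) has (q^(n+1) - 1)/(q - 1) points.
= 2^2 + 2^1 + 2^0
= 4 + 2 + 1
= 7

7


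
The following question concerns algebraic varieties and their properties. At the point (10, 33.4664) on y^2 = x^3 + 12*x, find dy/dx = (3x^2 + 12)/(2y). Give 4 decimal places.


Using implicit differentiation of y^2 = x^3 + 12*x:
2y * dy/dx = 3x^2 + 12
dy/dx = (3x^2 + 12)/(2y)
Numerator: 3*10^2 + 12 = 312
Denominator: 2*33.4664 = 66.9328
dy/dx = 312/66.9328 = 4.6614

4.6614


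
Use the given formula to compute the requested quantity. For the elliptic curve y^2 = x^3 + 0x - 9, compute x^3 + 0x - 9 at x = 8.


Compute x^3 + 0x - 9 at x = 8:
x^3 = 8^3 = 512
0*x = 0*8 = 0
Sum: 512 + 0 - 9 = 503

503


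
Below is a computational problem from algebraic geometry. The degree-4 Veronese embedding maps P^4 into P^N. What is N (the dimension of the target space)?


The Veronese embedding v_d: P^n -> P^N maps each point to all
degree-d monomials in n+1 homogeneous coordinates.
N = C(n+d, d) - 1
N = C(4+4, 4) - 1
N = C(8, 4) - 1
C(8, 4) = 70
N = 70 - 1 = 69

69


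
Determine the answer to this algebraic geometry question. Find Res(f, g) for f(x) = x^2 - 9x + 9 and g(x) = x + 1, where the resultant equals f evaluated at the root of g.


For Res(f, x - c), we evaluate f at x = c.
f(-1) = (-1)^2 - 9*(-1) + 9
= 1 + 9 + 9
= 10 + 9 = 19
Res(f, g) = 19

19


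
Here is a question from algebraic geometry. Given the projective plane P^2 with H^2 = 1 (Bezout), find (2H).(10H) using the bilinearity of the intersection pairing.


Using bilinearity of the intersection pairing on the projective plane P^2:
(aH).(bH) = ab * (H.H)
We have H^2 = 1 (Bezout).
D.E = (2H).(10H) = 2*10*1
= 20*1
= 20

20


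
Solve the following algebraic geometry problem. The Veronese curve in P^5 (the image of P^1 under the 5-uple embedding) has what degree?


The rational normal curve in P^5 is the image of P^1 under the 5-uple Veronese.
A general hyperplane in P^5 pulls back to a degree-5 form on P^1, which has 5 zeros,
so the curve meets a general hyperplane in 5 points. Degree = 5.

5


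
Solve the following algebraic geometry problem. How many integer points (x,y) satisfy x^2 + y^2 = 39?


Systematically check integer values of x where x^2 <= 39.
For each valid x, check if 39 - x^2 is a perfect square.
Total integer solutions found: 0

0


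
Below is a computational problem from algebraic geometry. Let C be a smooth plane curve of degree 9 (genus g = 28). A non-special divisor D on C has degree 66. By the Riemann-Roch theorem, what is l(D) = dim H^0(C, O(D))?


First, compute the genus of a smooth plane curve of degree 9:
g = (d-1)(d-2)/2 = (9-1)(9-2)/2 = 28
For a non-special divisor D (i.e., h^1(D) = 0), Riemann-Roch gives:
l(D) = deg(D) - g + 1
Since deg(D) = 66 >= 2g - 1 = 55, D is non-special.
l(D) = 66 - 28 + 1 = 39

39


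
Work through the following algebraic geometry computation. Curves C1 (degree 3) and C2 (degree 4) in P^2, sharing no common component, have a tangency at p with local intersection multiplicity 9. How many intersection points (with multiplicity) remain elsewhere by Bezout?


By Bezout's theorem, the total intersection number is d1 * d2.
Total = 3 * 4 = 12
Intersection multiplicity at p = 9
Remaining intersections = 12 - 9 = 3

3


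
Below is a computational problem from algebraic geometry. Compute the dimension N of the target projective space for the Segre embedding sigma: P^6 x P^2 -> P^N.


The Segre embedding maps P^m x P^n into P^N via
all products of coordinates from each factor.
N = (m+1)(n+1) - 1
N = (6+1)(2+1) - 1
N = 7*3 - 1
N = 21 - 1 = 20

20


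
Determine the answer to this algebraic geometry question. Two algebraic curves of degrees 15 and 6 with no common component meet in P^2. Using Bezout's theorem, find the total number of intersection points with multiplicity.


Bezout's theorem states the intersection count equals the product of degrees.
Intersection count = 15 * 6 = 90

90


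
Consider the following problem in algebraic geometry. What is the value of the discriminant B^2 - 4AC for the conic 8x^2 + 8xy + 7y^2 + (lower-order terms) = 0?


The discriminant of a conic Ax^2 + Bxy + Cy^2 + ... = 0 is B^2 - 4AC.
B^2 = 8^2 = 64
4AC = 4*8*7 = 224
Discriminant = 64 - 224 = -160

-160


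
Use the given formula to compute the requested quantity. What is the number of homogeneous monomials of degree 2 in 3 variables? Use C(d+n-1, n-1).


The number of degree-2 monomials in 3 variables is C(d+n-1, n-1).
= C(2+3-1, 3-1) = C(4, 2)
= 6

6


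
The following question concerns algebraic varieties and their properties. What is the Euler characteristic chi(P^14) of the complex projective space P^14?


The complex projective space P^14 has one cell in each even real dimension 0, 2, ..., 28.
The cohomology groups are H^{2k}(P^14) = Z for k = 0,...,14, and 0 otherwise.
Euler characteristic = sum of Betti numbers = 1 per even-dimensional cohomology group.
chi(P^14) = 14 + 1 = 15

15


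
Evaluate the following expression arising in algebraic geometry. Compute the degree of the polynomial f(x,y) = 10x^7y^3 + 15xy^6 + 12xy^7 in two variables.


Examine each term for its total degree (sum of exponents).
  Term '10x^7y^3' has total degree 7+3 = 10.
  Term '15xy^6' has total degree 1+6 = 7.
  Term '12xy^7' has total degree 1+7 = 8.
The maximum total degree among all terms is 10.

10


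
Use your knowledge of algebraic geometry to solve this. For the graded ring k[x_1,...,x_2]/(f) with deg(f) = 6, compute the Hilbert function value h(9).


For R = k[x_1,...,x_n]/(f) with f homogeneous of degree e:
The Hilbert series is (1 - t^e)/(1 - t)^n.
So h(d) = C(d+n-1, n-1) - C(d-e+n-1, n-1) for d >= e.
With n=2, e=6, d=9:
C(9+2-1, 2-1) = C(10, 1) = 10
C(9-6+2-1, 2-1) = C(4, 1) = 4
h(9) = 10 - 4 = 6

6


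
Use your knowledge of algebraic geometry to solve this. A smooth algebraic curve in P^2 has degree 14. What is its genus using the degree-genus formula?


Using the genus formula for smooth plane curves:
g = (d-1)(d-2)/2
g = (14-1)(14-2)/2
g = 13*12/2
g = 156/2 = 78

78


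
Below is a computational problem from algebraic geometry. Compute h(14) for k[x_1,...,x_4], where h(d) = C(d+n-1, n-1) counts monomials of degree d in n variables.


The Hilbert function for the polynomial ring in 4 variables is:
h(d) = C(d+n-1, n-1)
h(14) = C(14+4-1, 4-1) = C(17, 3)
= 17! / (3! * 14!)
= 680

680


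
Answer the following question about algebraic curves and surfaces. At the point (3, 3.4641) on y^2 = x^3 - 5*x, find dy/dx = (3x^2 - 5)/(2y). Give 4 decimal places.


Using implicit differentiation of y^2 = x^3 - 5*x:
2y * dy/dx = 3x^2 - 5
dy/dx = (3x^2 - 5)/(2y)
Numerator: 3*3^2 - 5 = 22
Denominator: 2*3.4641 = 6.9282
dy/dx = 22/6.9282 = 3.1754

3.1754


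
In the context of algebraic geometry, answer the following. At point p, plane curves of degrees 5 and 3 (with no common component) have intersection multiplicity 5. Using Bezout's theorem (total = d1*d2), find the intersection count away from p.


By Bezout's theorem, the total intersection number is d1 * d2.
Total = 5 * 3 = 15
Intersection multiplicity at p = 5
Remaining intersections = 15 - 5 = 10

10


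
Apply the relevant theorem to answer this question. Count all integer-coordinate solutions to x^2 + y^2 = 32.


Systematically check integer values of x where x^2 <= 32.
For each valid x, check if 32 - x^2 is a perfect square.
x=4: 32 - 16 = 16, sqrt = 4 (valid)
Total integer solutions found: 4

4


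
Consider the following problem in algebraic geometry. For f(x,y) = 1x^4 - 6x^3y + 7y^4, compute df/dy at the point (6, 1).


df/dy = (-6)*x^3 + 4*7*y^3
At (6,1): (-6)*6^3 + 4*7*1^3
= -1296 + 28
= -1268

-1268


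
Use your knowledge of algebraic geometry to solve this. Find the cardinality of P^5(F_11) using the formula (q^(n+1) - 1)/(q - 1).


P^5(F_11) has (q^(n+1) - 1)/(q - 1) points.
= 11^5 + 11^4 + 11^3 + 11^2 + 11^1 + 11^0
= 161051 + 14641 + 1331 + 121 + 11 + 1
= 177156

177156


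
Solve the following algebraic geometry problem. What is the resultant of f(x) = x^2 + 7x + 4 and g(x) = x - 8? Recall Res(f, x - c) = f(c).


For Res(f, x - c), we evaluate f at x = c.
f(8) = 8^2 + 7*8 + 4
= 64 + 56 + 4
= 120 + 4 = 124
Res(f, g) = 124

124


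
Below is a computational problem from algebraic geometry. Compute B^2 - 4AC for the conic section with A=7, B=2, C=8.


The discriminant of a conic Ax^2 + Bxy + Cy^2 + ... = 0 is B^2 - 4AC.
B^2 = 2^2 = 4
4AC = 4*7*8 = 224
Discriminant = 4 - 224 = -220

-220


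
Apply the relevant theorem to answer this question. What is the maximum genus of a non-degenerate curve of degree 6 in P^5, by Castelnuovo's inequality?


Castelnuovo's bound: write d - 1 = m(r-1) + epsilon with 0 <= epsilon < r-1.
d - 1 = 6 - 1 = 5
r - 1 = 5 - 1 = 4
5 = 1*4 + 1, so m = 1, epsilon = 1
pi(d, r) = m(m-1)(r-1)/2 + m*epsilon
= 1*0*4/2 + 1*1
= 0/2 + 1
= 0 + 1 = 1

1


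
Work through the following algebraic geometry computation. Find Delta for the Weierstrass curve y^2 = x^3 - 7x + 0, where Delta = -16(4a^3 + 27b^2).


Compute each component:
4a^3 = 4*(-7)^3 = 4*(-343) = -1372
27b^2 = 27*0^2 = 27*0 = 0
4a^3 + 27b^2 = -1372 + 0 = -1372
Delta = -16*(-1372) = 21952

21952


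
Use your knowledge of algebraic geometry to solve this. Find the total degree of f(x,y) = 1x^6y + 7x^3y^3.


Examine each term for its total degree (sum of exponents).
  Term '1x^6y' has total degree 6+1 = 7.
  Term '7x^3y^3' has total degree 3+3 = 6.
The maximum total degree among all terms is 7.

7


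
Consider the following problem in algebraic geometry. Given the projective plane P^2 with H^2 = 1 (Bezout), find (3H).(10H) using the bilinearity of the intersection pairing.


Using bilinearity of the intersection pairing on the projective plane P^2:
(aH).(bH) = ab * (H.H)
We have H^2 = 1 (Bezout).
D.E = (3H).(10H) = 3*10*1
= 30*1
= 30

30


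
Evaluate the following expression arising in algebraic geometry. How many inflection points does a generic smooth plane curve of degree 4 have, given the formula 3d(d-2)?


For a general smooth plane curve C of degree d, the inflection points are
the intersection of C with its Hessian curve, which has degree 3(d-2).
By Bezout, the total intersection number is d * 3(d-2) = 4 * 6 = 24.
For a general curve every flex is ordinary, so each contributes
multiplicity 1 to C·Hess(C), and the number of distinct inflection
points is 3d(d-2).
Inflection points = 3*4*(4-2) = 3*4*2 = 24

24


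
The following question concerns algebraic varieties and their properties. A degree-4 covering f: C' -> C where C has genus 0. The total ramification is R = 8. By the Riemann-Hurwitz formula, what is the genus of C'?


Riemann-Hurwitz formula: 2g' - 2 = d(2g - 2) + R
Given: d = 4, g = 0, R = 8
2g' - 2 = 4*(2*0 - 2) + 8
2g' - 2 = 4*(-2) + 8
2g' - 2 = -8 + 8 = 0
2g' = 2
g' = 1

1


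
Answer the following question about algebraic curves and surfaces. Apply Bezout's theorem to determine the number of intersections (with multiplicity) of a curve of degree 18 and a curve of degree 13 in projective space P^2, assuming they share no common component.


Bezout's theorem states the intersection count equals the product of degrees.
Intersection count = 18 * 13 = 234

234


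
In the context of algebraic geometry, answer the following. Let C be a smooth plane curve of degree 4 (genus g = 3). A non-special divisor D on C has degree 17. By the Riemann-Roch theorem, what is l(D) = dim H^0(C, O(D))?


First, compute the genus of a smooth plane curve of degree 4:
g = (d-1)(d-2)/2 = (4-1)(4-2)/2 = 3
For a non-special divisor D (i.e., h^1(D) = 0), Riemann-Roch gives:
l(D) = deg(D) - g + 1
Since deg(D) = 17 >= 2g - 1 = 5, D is non-special.
l(D) = 17 - 3 + 1 = 15

15


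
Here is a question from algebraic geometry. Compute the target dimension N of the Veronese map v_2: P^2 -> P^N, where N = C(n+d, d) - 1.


The Veronese embedding v_d: P^n -> P^N maps each point to all
degree-d monomials in n+1 homogeneous coordinates.
N = C(n+d, d) - 1
N = C(2+2, 2) - 1
N = C(4, 2) - 1
C(4, 2) = 6
N = 6 - 1 = 5

5


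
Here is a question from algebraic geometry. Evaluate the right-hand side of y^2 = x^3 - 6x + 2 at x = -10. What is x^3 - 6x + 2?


Compute x^3 - 6x + 2 at x = -10:
x^3 = (-10)^3 = -1000
(-6)*x = (-6)*(-10) = 60
Sum: -1000 + 60 + 2 = -938

-938


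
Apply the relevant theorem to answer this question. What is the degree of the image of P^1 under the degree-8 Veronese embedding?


The Veronese variety v_8(P^1) has degree d^r.
d^r = 8^1 = 8

8


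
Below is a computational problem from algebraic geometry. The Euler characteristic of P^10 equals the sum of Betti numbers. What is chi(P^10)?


The complex projective space P^10 has one cell in each even real dimension 0, 2, ..., 20.
The cohomology groups are H^{2k}(P^10) = Z for k = 0,...,10, and 0 otherwise.
Euler characteristic = sum of Betti numbers = 1 per even-dimensional cohomology group.
chi(P^10) = 10 + 1 = 11

11


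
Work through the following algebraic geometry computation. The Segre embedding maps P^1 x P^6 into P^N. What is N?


The Segre embedding maps P^m x P^n into P^N via
all products of coordinates from each factor.
N = (m+1)(n+1) - 1
N = (1+1)(6+1) - 1
N = 2*7 - 1
N = 14 - 1 = 13

13


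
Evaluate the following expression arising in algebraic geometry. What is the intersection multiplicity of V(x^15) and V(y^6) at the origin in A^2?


The intersection multiplicity of V(x^a) and V(y^b) at the origin is:
I(O; V(x^15), V(y^6)) = dim_k(k[x,y]/(x^15, y^6))
A basis for k[x,y]/(x^15, y^6) is the set of monomials x^i * y^j
where 0 <= i < 15 and 0 <= j < 6.
The number of such monomials is 15 * 6 = 90

90


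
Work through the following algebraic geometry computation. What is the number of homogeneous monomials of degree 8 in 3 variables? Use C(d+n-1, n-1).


The number of degree-8 monomials in 3 variables is C(d+n-1, n-1).
= C(8+3-1, 3-1) = C(10, 2)
= 45

45


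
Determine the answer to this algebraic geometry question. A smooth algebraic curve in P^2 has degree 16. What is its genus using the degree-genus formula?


Using the genus formula for smooth plane curves:
g = (d-1)(d-2)/2
g = (16-1)(16-2)/2
g = 15*14/2
g = 210/2 = 105

105


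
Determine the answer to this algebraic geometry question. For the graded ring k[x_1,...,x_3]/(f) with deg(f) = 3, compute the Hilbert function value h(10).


For R = k[x_1,...,x_n]/(f) with f homogeneous of degree e:
The Hilbert series is (1 - t^e)/(1 - t)^n.
So h(d) = C(d+n-1, n-1) - C(d-e+n-1, n-1) for d >= e.
With n=3, e=3, d=10:
C(10+3-1, 3-1) = C(12, 2) = 66
C(10-3+3-1, 3-1) = C(9, 2) = 36
h(10) = 66 - 36 = 30

30


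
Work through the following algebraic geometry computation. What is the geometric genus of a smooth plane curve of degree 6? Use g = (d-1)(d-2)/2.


Using the genus formula for smooth plane curves:
g = (d-1)(d-2)/2
g = (6-1)(6-2)/2
g = 5*4/2
g = 20/2 = 10

10


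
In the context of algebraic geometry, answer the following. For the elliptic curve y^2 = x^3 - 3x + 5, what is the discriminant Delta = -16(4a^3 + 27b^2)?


Compute each component:
4a^3 = 4*(-3)^3 = 4*(-27) = -108
27b^2 = 27*5^2 = 27*25 = 675
4a^3 + 27b^2 = -108 + 675 = 567
Delta = -16*567 = -9072

-9072


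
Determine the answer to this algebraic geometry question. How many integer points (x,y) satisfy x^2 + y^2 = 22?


Systematically check integer values of x where x^2 <= 22.
For each valid x, check if 22 - x^2 is a perfect square.
Total integer solutions found: 0

0


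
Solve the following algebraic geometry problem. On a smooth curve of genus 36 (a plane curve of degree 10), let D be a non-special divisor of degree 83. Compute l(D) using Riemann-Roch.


First, compute the genus of a smooth plane curve of degree 10:
g = (d-1)(d-2)/2 = (10-1)(10-2)/2 = 36
For a non-special divisor D (i.e., h^1(D) = 0), Riemann-Roch gives:
l(D) = deg(D) - g + 1
Since deg(D) = 83 >= 2g - 1 = 71, D is non-special.
l(D) = 83 - 36 + 1 = 48

48


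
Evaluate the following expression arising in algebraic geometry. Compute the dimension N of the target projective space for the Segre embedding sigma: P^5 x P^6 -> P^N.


The Segre embedding maps P^m x P^n into P^N via
all products of coordinates from each factor.
N = (m+1)(n+1) - 1
N = (5+1)(6+1) - 1
N = 6*7 - 1
N = 42 - 1 = 41

41


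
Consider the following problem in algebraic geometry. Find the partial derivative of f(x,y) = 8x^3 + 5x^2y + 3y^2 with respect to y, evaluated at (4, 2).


df/dy = 5*x^2 + 2*3*y^1
At (4,2): 5*4^2 + 2*3*2^1
= 80 + 12
= 92

92


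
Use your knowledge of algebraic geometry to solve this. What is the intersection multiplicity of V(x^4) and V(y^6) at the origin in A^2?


The intersection multiplicity of V(x^a) and V(y^b) at the origin is:
I(O; V(x^4), V(y^6)) = dim_k(k[x,y]/(x^4, y^6))
A basis for k[x,y]/(x^4, y^6) is the set of monomials x^i * y^j
where 0 <= i < 4 and 0 <= j < 6.
The number of such monomials is 4 * 6 = 24

24


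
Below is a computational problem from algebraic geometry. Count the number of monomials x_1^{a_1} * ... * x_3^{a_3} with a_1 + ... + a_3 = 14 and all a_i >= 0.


The number of degree-14 monomials in 3 variables is C(d+n-1, n-1).
= C(14+3-1, 3-1) = C(16, 2)
= 120

120


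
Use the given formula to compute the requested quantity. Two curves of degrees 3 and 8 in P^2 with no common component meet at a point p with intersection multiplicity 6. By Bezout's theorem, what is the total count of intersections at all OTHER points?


By Bezout's theorem, the total intersection number is d1 * d2.
Total = 3 * 8 = 24
Intersection multiplicity at p = 6
Remaining intersections = 24 - 6 = 18

18


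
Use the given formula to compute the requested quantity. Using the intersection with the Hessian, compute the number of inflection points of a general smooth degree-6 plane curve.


For a general smooth plane curve C of degree d, the inflection points are
the intersection of C with its Hessian curve, which has degree 3(d-2).
By Bezout, the total intersection number is d * 3(d-2) = 6 * 12 = 72.
For a general curve every flex is ordinary, so each contributes
multiplicity 1 to C·Hess(C), and the number of distinct inflection
points is 3d(d-2).
Inflection points = 3*6*(6-2) = 3*6*4 = 72

72


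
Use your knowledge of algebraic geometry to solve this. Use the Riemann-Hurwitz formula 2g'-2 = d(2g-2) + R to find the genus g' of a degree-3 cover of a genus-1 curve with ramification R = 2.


Riemann-Hurwitz formula: 2g' - 2 = d(2g - 2) + R
Given: d = 3, g = 1, R = 2
2g' - 2 = 3*(2*1 - 2) + 2
2g' - 2 = 3*0 + 2
2g' - 2 = 0 + 2 = 2
2g' = 4
g' = 2

2


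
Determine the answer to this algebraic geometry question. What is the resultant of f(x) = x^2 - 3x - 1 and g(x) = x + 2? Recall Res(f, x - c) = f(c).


For Res(f, x - c), we evaluate f at x = c.
f(-2) = (-2)^2 - 3*(-2) - 1
= 4 + 6 - 1
= 10 - 1 = 9
Res(f, g) = 9

9


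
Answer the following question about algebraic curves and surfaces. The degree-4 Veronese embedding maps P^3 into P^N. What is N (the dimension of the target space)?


The Veronese embedding v_d: P^n -> P^N maps each point to all
degree-d monomials in n+1 homogeneous coordinates.
N = C(n+d, d) - 1
N = C(3+4, 4) - 1
N = C(7, 4) - 1
C(7, 4) = 35
N = 35 - 1 = 34

34


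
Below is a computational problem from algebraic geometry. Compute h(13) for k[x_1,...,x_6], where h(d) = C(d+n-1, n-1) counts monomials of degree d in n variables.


The Hilbert function for the polynomial ring in 6 variables is:
h(d) = C(d+n-1, n-1)
h(13) = C(13+6-1, 6-1) = C(18, 5)
= 18! / (5! * 13!)
= 8568

8568


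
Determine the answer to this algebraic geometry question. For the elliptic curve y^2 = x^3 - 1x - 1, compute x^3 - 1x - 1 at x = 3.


Compute x^3 - 1x - 1 at x = 3:
x^3 = 3^3 = 27
(-1)*x = (-1)*3 = -3
Sum: 27 - 3 - 1 = 23

23


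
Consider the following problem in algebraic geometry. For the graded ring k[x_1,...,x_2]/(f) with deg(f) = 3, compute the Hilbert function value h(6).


For R = k[x_1,...,x_n]/(f) with f homogeneous of degree e:
The Hilbert series is (1 - t^e)/(1 - t)^n.
So h(d) = C(d+n-1, n-1) - C(d-e+n-1, n-1) for d >= e.
With n=2, e=3, d=6:
C(6+2-1, 2-1) = C(7, 1) = 7
C(6-3+2-1, 2-1) = C(4, 1) = 4
h(6) = 7 - 4 = 3

3


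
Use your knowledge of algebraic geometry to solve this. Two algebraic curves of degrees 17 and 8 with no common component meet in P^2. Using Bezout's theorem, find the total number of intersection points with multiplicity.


Bezout's theorem states the intersection count equals the product of degrees.
Intersection count = 17 * 8 = 136

136


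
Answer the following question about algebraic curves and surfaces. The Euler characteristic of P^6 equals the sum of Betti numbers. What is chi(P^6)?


The complex projective space P^6 has one cell in each even real dimension 0, 2, ..., 12.
The cohomology groups are H^{2k}(P^6) = Z for k = 0,...,6, and 0 otherwise.
Euler characteristic = sum of Betti numbers = 1 per even-dimensional cohomology group.
chi(P^6) = 6 + 1 = 7

7


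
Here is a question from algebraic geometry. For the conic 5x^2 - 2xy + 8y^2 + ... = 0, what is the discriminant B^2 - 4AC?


The discriminant of a conic Ax^2 + Bxy + Cy^2 + ... = 0 is B^2 - 4AC.
B^2 = (-2)^2 = 4
4AC = 4*5*8 = 160
Discriminant = 4 - 160 = -156

-156


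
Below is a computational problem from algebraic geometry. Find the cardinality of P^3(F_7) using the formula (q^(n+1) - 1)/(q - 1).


P^3(F_7) has (q^(n+1) - 1)/(q - 1) points.
= 7^3 + 7^2 + 7^1 + 7^0
= 343 + 49 + 7 + 1
= 400

400


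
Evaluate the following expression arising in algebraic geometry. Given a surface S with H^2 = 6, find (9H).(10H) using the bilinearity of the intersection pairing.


Using bilinearity of the intersection pairing on a surface S:
(aH).(bH) = ab * (H.H)
We have H^2 = 6.
D.E = (9H).(10H) = 9*10*6
= 90*6
= 540

540


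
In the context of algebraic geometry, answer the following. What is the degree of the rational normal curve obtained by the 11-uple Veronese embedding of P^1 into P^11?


The rational normal curve in P^11 is the image of P^1 under the 11-uple Veronese.
A general hyperplane in P^11 pulls back to a degree-11 form on P^1, which has 11 zeros,
so the curve meets a general hyperplane in 11 points. Degree = 11.

11


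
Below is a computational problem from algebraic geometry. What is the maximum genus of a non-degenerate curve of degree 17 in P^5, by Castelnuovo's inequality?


Castelnuovo's bound: write d - 1 = m(r-1) + epsilon with 0 <= epsilon < r-1.
d - 1 = 17 - 1 = 16
r - 1 = 5 - 1 = 4
16 = 4*4 + 0, so m = 4, epsilon = 0
pi(d, r) = m(m-1)(r-1)/2 + m*epsilon
= 4*3*4/2 + 4*0
= 48/2 + 0
= 24 + 0 = 24

24


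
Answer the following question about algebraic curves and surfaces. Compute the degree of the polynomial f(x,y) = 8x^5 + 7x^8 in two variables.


Examine each term for its total degree (sum of exponents).
  Term '8x^5' has total degree 5+0 = 5.
  Term '7x^8' has total degree 8+0 = 8.
The maximum total degree among all terms is 8.

8


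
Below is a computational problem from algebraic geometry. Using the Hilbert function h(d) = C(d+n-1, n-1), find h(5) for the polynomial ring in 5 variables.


The Hilbert function for the polynomial ring in 5 variables is:
h(d) = C(d+n-1, n-1)
h(5) = C(5+5-1, 5-1) = C(9, 4)
= 9! / (4! * 5!)
= 126

126


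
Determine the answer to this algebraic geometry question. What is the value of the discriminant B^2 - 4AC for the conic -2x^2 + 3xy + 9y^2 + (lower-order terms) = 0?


The discriminant of a conic Ax^2 + Bxy + Cy^2 + ... = 0 is B^2 - 4AC.
B^2 = 3^2 = 9
4AC = 4*(-2)*9 = -72
Discriminant = 9 + 72 = 81

81


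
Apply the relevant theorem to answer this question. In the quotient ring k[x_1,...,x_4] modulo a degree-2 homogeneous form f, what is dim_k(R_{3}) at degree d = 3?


For R = k[x_1,...,x_n]/(f) with f homogeneous of degree e:
The Hilbert series is (1 - t^e)/(1 - t)^n.
So h(d) = C(d+n-1, n-1) - C(d-e+n-1, n-1) for d >= e.
With n=4, e=2, d=3:
C(3+4-1, 4-1) = C(6, 3) = 20
C(3-2+4-1, 4-1) = C(4, 3) = 4
h(3) = 20 - 4 = 16

16


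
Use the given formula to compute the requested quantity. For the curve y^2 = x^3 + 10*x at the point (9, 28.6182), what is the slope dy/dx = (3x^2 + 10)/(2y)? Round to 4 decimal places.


Using implicit differentiation of y^2 = x^3 + 10*x:
2y * dy/dx = 3x^2 + 10
dy/dx = (3x^2 + 10)/(2y)
Numerator: 3*9^2 + 10 = 253
Denominator: 2*28.6182 = 57.2364
dy/dx = 253/57.2364 = 4.4203

4.4203


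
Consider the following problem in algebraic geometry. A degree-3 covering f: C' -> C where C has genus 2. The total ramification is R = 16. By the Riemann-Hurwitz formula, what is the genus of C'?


Riemann-Hurwitz formula: 2g' - 2 = d(2g - 2) + R
Given: d = 3, g = 2, R = 16
2g' - 2 = 3*(2*2 - 2) + 16
2g' - 2 = 3*2 + 16
2g' - 2 = 6 + 16 = 22
2g' = 24
g' = 12

12


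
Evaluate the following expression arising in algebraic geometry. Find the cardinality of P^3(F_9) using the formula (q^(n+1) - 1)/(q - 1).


P^3(F_9) has (q^(n+1) - 1)/(q - 1) points.
= 9^3 + 9^2 + 9^1 + 9^0
= 729 + 81 + 9 + 1
= 820

820


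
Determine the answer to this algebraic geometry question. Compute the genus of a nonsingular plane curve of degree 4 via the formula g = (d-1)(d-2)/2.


Using the genus formula for smooth plane curves:
g = (d-1)(d-2)/2
g = (4-1)(4-2)/2
g = 3*2/2
g = 6/2 = 3

3


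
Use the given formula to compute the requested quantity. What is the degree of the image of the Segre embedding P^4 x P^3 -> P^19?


The degree of the Segre variety P^4 x P^3 is C(m+n, m).
= C(7, 4)
= 35

35


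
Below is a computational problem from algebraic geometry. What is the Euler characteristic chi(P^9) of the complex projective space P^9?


The complex projective space P^9 has one cell in each even real dimension 0, 2, ..., 18.
The cohomology groups are H^{2k}(P^9) = Z for k = 0,...,9, and 0 otherwise.
Euler characteristic = sum of Betti numbers = 1 per even-dimensional cohomology group.
chi(P^9) = 9 + 1 = 10

10


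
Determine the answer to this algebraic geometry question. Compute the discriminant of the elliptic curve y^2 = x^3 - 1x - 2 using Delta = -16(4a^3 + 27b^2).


Compute each component:
4a^3 = 4*(-1)^3 = 4*(-1) = -4
27b^2 = 27*(-2)^2 = 27*4 = 108
4a^3 + 27b^2 = -4 + 108 = 104
Delta = -16*104 = -1664

-1664


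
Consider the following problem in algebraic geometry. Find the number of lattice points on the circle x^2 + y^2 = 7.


Systematically check integer values of x where x^2 <= 7.
For each valid x, check if 7 - x^2 is a perfect square.
Total integer solutions found: 0

0


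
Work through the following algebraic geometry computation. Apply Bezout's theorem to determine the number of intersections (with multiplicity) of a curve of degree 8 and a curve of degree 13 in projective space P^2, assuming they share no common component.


Bezout's theorem states the intersection count equals the product of degrees.
Intersection count = 8 * 13 = 104

104


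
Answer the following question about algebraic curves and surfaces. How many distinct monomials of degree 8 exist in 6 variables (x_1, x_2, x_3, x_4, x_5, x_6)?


The number of degree-8 monomials in 6 variables is C(d+n-1, n-1).
= C(8+6-1, 6-1) = C(13, 5)
= 1287

1287


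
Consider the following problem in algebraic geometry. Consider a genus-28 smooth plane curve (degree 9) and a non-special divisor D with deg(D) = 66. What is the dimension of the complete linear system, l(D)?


First, compute the genus of a smooth plane curve of degree 9:
g = (d-1)(d-2)/2 = (9-1)(9-2)/2 = 28
For a non-special divisor D (i.e., h^1(D) = 0), Riemann-Roch gives:
l(D) = deg(D) - g + 1
Since deg(D) = 66 >= 2g - 1 = 55, D is non-special.
l(D) = 66 - 28 + 1 = 39

39


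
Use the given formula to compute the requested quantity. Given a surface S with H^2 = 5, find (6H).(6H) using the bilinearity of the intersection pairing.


Using bilinearity of the intersection pairing on a surface S:
(aH).(bH) = ab * (H.H)
We have H^2 = 5.
D.E = (6H).(6H) = 6*6*5
= 36*5
= 180

180


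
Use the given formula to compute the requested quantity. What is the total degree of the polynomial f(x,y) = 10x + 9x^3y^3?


Examine each term for its total degree (sum of exponents).
  Term '10x' has total degree 1+0 = 1.
  Term '9x^3y^3' has total degree 3+3 = 6.
The maximum total degree among all terms is 6.

6


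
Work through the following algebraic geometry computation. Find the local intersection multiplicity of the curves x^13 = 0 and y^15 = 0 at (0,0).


The intersection multiplicity of V(x^a) and V(y^b) at the origin is:
I(O; V(x^13), V(y^15)) = dim_k(k[x,y]/(x^13, y^15))
A basis for k[x,y]/(x^13, y^15) is the set of monomials x^i * y^j
where 0 <= i < 13 and 0 <= j < 15.
The number of such monomials is 13 * 15 = 195

195


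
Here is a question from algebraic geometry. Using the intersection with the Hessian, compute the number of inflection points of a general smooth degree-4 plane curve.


For a general smooth plane curve C of degree d, the inflection points are
the intersection of C with its Hessian curve, which has degree 3(d-2).
By Bezout, the total intersection number is d * 3(d-2) = 4 * 6 = 24.
For a general curve every flex is ordinary, so each contributes
multiplicity 1 to C·Hess(C), and the number of distinct inflection
points is 3d(d-2).
Inflection points = 3*4*(4-2) = 3*4*2 = 24

24


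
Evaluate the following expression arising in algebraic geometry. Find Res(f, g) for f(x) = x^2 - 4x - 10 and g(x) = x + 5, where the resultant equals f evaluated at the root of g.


For Res(f, x - c), we evaluate f at x = c.
f(-5) = (-5)^2 - 4*(-5) - 10
= 25 + 20 - 10
= 45 - 10 = 35
Res(f, g) = 35

35


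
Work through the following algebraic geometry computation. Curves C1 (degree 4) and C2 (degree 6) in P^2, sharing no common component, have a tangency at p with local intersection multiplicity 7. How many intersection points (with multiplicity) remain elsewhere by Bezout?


By Bezout's theorem, the total intersection number is d1 * d2.
Total = 4 * 6 = 24
Intersection multiplicity at p = 7
Remaining intersections = 24 - 7 = 17

17


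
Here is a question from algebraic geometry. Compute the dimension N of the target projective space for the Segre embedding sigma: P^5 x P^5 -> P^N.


The Segre embedding maps P^m x P^n into P^N via
all products of coordinates from each factor.
N = (m+1)(n+1) - 1
N = (5+1)(5+1) - 1
N = 6*6 - 1
N = 36 - 1 = 35

35
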